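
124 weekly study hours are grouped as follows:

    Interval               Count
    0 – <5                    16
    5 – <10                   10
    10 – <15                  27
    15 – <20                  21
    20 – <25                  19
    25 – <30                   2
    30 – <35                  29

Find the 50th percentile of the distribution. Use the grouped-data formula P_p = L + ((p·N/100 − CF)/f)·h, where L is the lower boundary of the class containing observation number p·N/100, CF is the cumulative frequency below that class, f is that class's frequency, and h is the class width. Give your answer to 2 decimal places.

17.14

N = 124; target position k = 50/100 · 124 = 62.
Cumulative frequencies: 16, 26, 53, 74, 93, 95, 124.
Observation 62 falls in the class 15 – <20.
L = 15, CF = 53, f = 21, h = 5.
P50 = 15 + ((62 − 53)/21)·5 = 15 + 2.14286 = 17.1429.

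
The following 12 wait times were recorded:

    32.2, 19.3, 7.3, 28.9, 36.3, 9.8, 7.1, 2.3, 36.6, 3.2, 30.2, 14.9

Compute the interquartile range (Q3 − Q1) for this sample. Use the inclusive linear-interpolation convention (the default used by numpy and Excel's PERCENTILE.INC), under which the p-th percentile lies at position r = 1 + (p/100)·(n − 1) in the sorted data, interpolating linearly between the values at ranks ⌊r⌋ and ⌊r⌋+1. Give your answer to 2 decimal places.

23.45

Sorted: 2.3, 3.2, 7.1, 7.3, 9.8, 14.9, 19.3, 28.9, 30.2, 32.2, 36.3, 36.6.
n = 12.
P25: r = 3.75; ranks 3–4 are 7.1, 7.3; interpolating gives 7.25.
P75: r = 9.25; ranks 9–10 are 30.2, 32.2; interpolating gives 30.7.
Difference: 30.7 − 7.25 = 23.45.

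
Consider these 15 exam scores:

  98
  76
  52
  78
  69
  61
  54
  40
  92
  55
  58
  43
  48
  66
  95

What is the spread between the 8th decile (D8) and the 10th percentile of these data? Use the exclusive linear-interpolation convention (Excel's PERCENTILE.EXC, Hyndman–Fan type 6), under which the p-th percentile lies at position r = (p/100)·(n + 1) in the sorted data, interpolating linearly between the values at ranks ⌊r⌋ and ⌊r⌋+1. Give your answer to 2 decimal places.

47.40

Sorted: 40, 43, 48, 52, 54, 55, 58, 61, 66, 69, 76, 78, 92, 95, 98.
n = 15.
P10: r = 1.6; ranks 1–2 are 40, 43; interpolating gives 41.8.
P80: r = 12.8; ranks 12–13 are 78, 92; interpolating gives 89.2.
Difference: 89.2 − 41.8 = 47.4.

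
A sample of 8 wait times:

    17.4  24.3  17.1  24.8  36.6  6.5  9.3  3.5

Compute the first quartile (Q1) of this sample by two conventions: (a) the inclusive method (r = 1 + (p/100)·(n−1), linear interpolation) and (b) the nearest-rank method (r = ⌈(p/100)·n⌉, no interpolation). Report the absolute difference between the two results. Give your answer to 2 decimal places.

2.10

Sorted: 3.5, 6.5, 9.3, 17.1, 17.4, 24.3, 24.8, 36.6.
n = 8.
(a) r = 2.75; between ranks 2 (6.5) and 3 (9.3): 8.6.
(b) the nearest-rank method: rank 2 → 6.5.
|8.6 − 6.5| = 2.1.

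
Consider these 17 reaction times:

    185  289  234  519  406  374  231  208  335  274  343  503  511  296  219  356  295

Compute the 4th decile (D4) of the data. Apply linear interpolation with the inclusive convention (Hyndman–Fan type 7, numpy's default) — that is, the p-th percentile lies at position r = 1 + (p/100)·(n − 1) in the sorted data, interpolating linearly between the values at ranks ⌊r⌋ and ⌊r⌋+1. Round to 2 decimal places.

Sorted: 185, 208, 219, 231, 234, 274, 289, 295, 296, 335, 343, 356, 374, 406, 503, 511, 519.
n = 17.
r = 1 + (40/100)·(17 − 1) = 1 + 6.4 = 7.4.
Rank 7 is 289 and rank 8 is 295.
Interpolate: 289 + 0.4·(295 − 289) = 289 + 0.4·6 = 291.4.

291.40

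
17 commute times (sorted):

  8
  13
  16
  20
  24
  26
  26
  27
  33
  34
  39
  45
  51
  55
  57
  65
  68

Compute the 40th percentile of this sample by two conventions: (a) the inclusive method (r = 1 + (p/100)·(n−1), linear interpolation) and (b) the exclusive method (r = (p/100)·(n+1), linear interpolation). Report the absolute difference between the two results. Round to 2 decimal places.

n = 17.
(a) r = 7.4; between ranks 7 (26) and 8 (27): 26.4.
(b) r = 7.2; between ranks 7 (26) and 8 (27): 26.2.
|26.4 − 26.2| = 0.2.

0.20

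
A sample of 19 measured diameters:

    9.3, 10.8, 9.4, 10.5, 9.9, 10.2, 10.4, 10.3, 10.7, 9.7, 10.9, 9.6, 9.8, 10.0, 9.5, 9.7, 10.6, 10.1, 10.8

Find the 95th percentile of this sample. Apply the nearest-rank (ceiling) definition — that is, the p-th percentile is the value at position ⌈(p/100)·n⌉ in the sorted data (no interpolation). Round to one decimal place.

10.9

Sorted: 9.3, 9.4, 9.5, 9.6, 9.7, 9.7, 9.8, 9.9, 10.0, 10.1, 10.2, 10.3, 10.4, 10.5, 10.6, 10.7, 10.8, 10.8, 10.9.
n = 19.
Position = ⌈95/100 · 19⌉ = ⌈18.05⌉ = 19.
The value at rank 19 is 10.9.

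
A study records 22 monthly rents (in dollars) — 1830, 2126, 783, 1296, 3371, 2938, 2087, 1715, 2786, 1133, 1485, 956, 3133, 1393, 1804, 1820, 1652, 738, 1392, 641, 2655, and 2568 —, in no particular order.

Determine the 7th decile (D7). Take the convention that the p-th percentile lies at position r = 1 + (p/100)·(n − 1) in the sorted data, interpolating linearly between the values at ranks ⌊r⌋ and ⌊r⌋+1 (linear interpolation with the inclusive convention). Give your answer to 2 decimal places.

Sorted: 641, 738, 783, 956, 1133, 1296, 1392, 1393, 1485, 1652, 1715, 1804, 1820, 1830, 2087, 2126, 2568, 2655, 2786, 2938, 3133, 3371.
n = 22.
r = 1 + (70/100)·(22 − 1) = 1 + 14.7 = 15.7.
Rank 15 is 2087 and rank 16 is 2126.
Interpolate: 2087 + 0.7·(2126 − 2087) = 2087 + 0.7·39 = 2114.3.

2114.30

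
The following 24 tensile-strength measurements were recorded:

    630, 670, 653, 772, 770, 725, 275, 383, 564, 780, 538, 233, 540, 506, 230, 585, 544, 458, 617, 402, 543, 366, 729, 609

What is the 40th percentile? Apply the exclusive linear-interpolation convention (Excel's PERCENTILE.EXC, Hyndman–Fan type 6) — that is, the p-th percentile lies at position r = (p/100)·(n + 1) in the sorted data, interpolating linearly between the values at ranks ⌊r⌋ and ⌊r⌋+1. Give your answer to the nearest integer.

540

Sorted: 230, 233, 275, 366, 383, 402, 458, 506, 538, 540, 543, 544, 564, 585, 609, 617, 630, 653, 670, 725, 729, 770, 772, 780.
n = 24.
r = (40/100)·(24 + 1) = 10.
r is an integer, so P40 is the value at rank 10: 540.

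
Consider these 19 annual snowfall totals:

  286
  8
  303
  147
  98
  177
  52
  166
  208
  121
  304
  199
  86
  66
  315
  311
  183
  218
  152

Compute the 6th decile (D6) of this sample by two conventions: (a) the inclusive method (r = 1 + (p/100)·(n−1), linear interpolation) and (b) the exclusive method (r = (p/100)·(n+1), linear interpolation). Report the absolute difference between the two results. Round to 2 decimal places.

3.20

Sorted: 8, 52, 66, 86, 98, 121, 147, 152, 166, 177, 183, 199, 208, 218, 286, 303, 304, 311, 315.
n = 19.
(a) r = 11.8; between ranks 11 (183) and 12 (199): 195.8.
(b) r = 12 → value at rank 12 = 199.
|195.8 − 199| = 3.2.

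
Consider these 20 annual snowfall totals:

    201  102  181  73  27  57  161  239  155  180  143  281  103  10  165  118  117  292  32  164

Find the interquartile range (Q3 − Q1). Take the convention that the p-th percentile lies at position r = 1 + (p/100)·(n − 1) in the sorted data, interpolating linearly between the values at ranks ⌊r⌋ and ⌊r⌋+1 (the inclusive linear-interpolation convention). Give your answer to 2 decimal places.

Sorted: 10, 27, 32, 57, 73, 102, 103, 117, 118, 143, 155, 161, 164, 165, 180, 181, 201, 239, 281, 292.
n = 20.
P25: r = 5.75; ranks 5–6 are 73, 102; interpolating gives 94.75.
P75: r = 15.25; ranks 15–16 are 180, 181; interpolating gives 180.25.
Difference: 180.25 − 94.75 = 85.5.

85.50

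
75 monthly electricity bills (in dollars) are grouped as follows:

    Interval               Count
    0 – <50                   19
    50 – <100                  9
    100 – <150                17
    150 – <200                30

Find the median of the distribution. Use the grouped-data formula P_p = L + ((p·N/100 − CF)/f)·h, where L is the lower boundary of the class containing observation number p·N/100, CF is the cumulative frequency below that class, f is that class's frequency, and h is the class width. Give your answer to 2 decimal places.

N = 75; target position k = 50/100 · 75 = 37.5.
Cumulative frequencies: 19, 28, 45, 75.
Observation 37.5 falls in the class 100 – <150.
L = 100, CF = 28, f = 17, h = 50.
P50 = 100 + ((37.5 − 28)/17)·50 = 100 + 27.9412 = 127.941.

127.94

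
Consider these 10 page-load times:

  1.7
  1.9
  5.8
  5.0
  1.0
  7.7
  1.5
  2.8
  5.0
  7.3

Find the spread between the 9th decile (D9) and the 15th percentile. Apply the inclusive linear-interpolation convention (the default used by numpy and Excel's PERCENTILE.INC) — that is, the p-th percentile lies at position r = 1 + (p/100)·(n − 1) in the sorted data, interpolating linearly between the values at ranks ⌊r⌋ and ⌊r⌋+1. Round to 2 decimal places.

Sorted: 1.0, 1.5, 1.7, 1.9, 2.8, 5.0, 5.0, 5.8, 7.3, 7.7.
n = 10.
P15: r = 2.35; ranks 2–3 are 1.5, 1.7; interpolating gives 1.57.
P90: r = 9.1; ranks 9–10 are 7.3, 7.7; interpolating gives 7.34.
Difference: 7.34 − 1.57 = 5.77.

5.77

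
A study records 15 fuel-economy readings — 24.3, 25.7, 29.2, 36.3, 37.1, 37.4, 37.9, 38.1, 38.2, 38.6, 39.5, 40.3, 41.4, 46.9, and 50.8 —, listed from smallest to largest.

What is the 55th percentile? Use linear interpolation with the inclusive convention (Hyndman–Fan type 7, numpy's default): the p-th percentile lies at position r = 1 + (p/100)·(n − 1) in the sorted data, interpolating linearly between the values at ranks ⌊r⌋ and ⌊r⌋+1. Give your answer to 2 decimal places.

38.17

n = 15.
r = 1 + (55/100)·(15 − 1) = 1 + 7.7 = 8.7.
Rank 8 is 38.1 and rank 9 is 38.2.
Interpolate: 38.1 + 0.7·(38.2 − 38.1) = 38.1 + 0.7·0.1 = 38.17.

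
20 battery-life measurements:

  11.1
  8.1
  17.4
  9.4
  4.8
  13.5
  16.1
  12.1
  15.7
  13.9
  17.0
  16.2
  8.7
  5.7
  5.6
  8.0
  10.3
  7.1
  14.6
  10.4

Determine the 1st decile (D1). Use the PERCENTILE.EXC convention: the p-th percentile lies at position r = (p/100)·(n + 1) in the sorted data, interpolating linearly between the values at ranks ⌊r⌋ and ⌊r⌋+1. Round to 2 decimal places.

Sorted: 4.8, 5.6, 5.7, 7.1, 8.0, 8.1, 8.7, 9.4, 10.3, 10.4, 11.1, 12.1, 13.5, 13.9, 14.6, 15.7, 16.1, 16.2, 17.0, 17.4.
n = 20.
r = (10/100)·(20 + 1) = 2.1.
Rank 2 is 5.6 and rank 3 is 5.7.
Interpolate: 5.6 + 0.1·(5.7 − 5.6) = 5.6 + 0.1·0.1 = 5.61.

5.61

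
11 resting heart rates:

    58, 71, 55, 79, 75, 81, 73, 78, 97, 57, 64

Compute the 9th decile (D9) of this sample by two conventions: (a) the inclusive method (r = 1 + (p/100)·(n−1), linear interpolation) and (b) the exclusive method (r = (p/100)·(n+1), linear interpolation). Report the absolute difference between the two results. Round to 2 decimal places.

Sorted: 55, 57, 58, 64, 71, 73, 75, 78, 79, 81, 97.
n = 11.
(a) r = 10 → value at rank 10 = 81.
(b) r = 10.8; between ranks 10 (81) and 11 (97): 93.8.
|81 − 93.8| = 12.8.

12.80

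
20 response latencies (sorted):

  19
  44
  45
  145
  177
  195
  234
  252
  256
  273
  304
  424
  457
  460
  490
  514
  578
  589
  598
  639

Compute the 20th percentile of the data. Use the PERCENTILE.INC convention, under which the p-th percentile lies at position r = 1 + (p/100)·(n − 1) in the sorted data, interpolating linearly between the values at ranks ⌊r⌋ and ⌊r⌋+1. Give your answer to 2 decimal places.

170.60

n = 20.
r = 1 + (20/100)·(20 − 1) = 1 + 3.8 = 4.8.
Rank 4 is 145 and rank 5 is 177.
Interpolate: 145 + 0.8·(177 − 145) = 145 + 0.8·32 = 170.6.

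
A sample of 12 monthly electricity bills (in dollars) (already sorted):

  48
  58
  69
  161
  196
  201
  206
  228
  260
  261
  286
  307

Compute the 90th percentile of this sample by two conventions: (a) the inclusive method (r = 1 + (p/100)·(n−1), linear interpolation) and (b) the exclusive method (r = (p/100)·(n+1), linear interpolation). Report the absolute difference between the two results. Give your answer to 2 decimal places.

n = 12.
(a) r = 10.9; between ranks 10 (261) and 11 (286): 283.5.
(b) r = 11.7; between ranks 11 (286) and 12 (307): 300.7.
|283.5 − 300.7| = 17.2.

17.20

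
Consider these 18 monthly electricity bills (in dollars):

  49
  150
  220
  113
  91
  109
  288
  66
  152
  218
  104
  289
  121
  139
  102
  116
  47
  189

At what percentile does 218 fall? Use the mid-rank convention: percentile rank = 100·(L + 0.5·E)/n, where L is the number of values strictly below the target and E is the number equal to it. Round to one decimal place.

Sorted: 47, 49, 66, 91, 102, 104, 109, 113, 116, 121, 139, 150, 152, 189, 218, 220, 288, 289.
Count below 218: L = 14; count equal: E = 1; n = 18.
Percentile rank = 100·(14 + 0.5·1)/18 = 100·14.5/18 = 80.56.

80.6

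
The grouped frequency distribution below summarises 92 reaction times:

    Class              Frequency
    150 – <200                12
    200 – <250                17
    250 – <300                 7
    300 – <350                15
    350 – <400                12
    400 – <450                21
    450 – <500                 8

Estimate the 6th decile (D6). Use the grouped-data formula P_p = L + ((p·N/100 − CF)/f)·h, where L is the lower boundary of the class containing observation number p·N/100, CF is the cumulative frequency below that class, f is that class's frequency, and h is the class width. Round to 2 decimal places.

N = 92; target position k = 60/100 · 92 = 55.2.
Cumulative frequencies: 12, 29, 36, 51, 63, 84, 92.
Observation 55.2 falls in the class 350 – <400.
L = 350, CF = 51, f = 12, h = 50.
P60 = 350 + ((55.2 − 51)/12)·50 = 350 + 17.5 = 367.5.

367.50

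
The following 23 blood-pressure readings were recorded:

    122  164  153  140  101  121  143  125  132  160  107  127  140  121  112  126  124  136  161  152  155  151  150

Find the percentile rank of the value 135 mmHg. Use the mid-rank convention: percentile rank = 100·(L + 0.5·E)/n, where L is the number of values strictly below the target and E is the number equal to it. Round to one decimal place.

Sorted: 101, 107, 112, 121, 121, 122, 124, 125, 126, 127, 132, 136, 140, 140, 143, 150, 151, 152, 153, 155, 160, 161, 164.
Count below 135: L = 11; count equal: E = 0; n = 23.
Percentile rank = 100·(11 + 0.5·0)/23 = 100·11/23 = 47.83.

47.8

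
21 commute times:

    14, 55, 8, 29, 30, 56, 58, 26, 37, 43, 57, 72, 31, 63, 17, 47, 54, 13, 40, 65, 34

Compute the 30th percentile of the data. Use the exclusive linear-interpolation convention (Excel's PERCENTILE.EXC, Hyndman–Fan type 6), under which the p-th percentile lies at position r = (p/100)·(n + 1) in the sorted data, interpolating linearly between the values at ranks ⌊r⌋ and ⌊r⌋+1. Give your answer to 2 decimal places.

29.60

Sorted: 8, 13, 14, 17, 26, 29, 30, 31, 34, 37, 40, 43, 47, 54, 55, 56, 57, 58, 63, 65, 72.
n = 21.
r = (30/100)·(21 + 1) = 6.6.
Rank 6 is 29 and rank 7 is 30.
Interpolate: 29 + 0.6·(30 − 29) = 29 + 0.6·1 = 29.6.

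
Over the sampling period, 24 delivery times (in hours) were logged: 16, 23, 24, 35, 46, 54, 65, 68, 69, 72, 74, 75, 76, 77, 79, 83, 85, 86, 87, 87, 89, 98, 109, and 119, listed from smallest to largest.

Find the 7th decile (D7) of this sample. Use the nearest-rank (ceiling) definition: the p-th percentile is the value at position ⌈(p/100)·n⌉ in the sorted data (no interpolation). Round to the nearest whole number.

85

n = 24.
Position = ⌈70/100 · 24⌉ = ⌈16.8⌉ = 17.
The value at rank 17 is 85.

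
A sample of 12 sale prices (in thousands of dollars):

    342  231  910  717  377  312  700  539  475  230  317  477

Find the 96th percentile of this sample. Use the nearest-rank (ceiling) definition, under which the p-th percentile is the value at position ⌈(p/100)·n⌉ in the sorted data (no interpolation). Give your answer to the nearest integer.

910

Sorted: 230, 231, 312, 317, 342, 377, 475, 477, 539, 700, 717, 910.
n = 12.
Position = ⌈96/100 · 12⌉ = ⌈11.52⌉ = 12.
The value at rank 12 is 910.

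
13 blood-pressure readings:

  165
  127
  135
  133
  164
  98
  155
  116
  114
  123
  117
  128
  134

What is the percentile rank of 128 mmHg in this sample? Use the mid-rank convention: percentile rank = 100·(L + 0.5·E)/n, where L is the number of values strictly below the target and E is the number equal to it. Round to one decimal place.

Sorted: 98, 114, 116, 117, 123, 127, 128, 133, 134, 135, 155, 164, 165.
Count below 128: L = 6; count equal: E = 1; n = 13.
Percentile rank = 100·(6 + 0.5·1)/13 = 100·6.5/13 = 50.

50.0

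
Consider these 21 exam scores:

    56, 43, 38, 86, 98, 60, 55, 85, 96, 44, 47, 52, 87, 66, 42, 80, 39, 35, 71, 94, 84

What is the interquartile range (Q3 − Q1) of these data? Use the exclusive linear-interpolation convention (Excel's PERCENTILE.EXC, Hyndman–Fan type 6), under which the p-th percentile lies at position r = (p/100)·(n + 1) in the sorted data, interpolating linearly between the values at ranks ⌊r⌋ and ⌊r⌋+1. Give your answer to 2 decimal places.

42.00

Sorted: 35, 38, 39, 42, 43, 44, 47, 52, 55, 56, 60, 66, 71, 80, 84, 85, 86, 87, 94, 96, 98.
n = 21.
P25: r = 5.5; ranks 5–6 are 43, 44; interpolating gives 43.5.
P75: r = 16.5; ranks 16–17 are 85, 86; interpolating gives 85.5.
Difference: 85.5 − 43.5 = 42.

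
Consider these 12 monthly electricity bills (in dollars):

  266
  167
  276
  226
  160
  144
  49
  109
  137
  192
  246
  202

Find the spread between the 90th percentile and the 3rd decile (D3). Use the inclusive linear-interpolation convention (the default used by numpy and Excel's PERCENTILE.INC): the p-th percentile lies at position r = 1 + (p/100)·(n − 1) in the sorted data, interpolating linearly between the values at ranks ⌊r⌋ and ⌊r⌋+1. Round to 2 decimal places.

Sorted: 49, 109, 137, 144, 160, 167, 192, 202, 226, 246, 266, 276.
n = 12.
P30: r = 4.3; ranks 4–5 are 144, 160; interpolating gives 148.8.
P90: r = 10.9; ranks 10–11 are 246, 266; interpolating gives 264.
Difference: 264 − 148.8 = 115.2.

115.20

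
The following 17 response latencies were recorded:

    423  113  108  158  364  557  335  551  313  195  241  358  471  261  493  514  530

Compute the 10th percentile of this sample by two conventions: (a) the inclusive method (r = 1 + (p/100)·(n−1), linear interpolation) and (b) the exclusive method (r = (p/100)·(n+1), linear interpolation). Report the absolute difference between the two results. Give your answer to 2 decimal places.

28.00

Sorted: 108, 113, 158, 195, 241, 261, 313, 335, 358, 364, 423, 471, 493, 514, 530, 551, 557.
n = 17.
(a) r = 2.6; between ranks 2 (113) and 3 (158): 140.
(b) r = 1.8; between ranks 1 (108) and 2 (113): 112.
|140 − 112| = 28.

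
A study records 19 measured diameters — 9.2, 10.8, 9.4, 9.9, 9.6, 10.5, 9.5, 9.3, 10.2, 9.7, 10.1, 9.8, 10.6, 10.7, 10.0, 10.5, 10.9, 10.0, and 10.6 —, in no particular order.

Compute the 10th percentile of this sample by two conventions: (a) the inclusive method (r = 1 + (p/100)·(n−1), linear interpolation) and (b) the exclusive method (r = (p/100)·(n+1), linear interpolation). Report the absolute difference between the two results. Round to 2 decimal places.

0.08

Sorted: 9.2, 9.3, 9.4, 9.5, 9.6, 9.7, 9.8, 9.9, 10.0, 10.0, 10.1, 10.2, 10.5, 10.5, 10.6, 10.6, 10.7, 10.8, 10.9.
n = 19.
(a) r = 2.8; between ranks 2 (9.3) and 3 (9.4): 9.38.
(b) r = 2 → value at rank 2 = 9.3.
|9.38 − 9.3| = 0.08.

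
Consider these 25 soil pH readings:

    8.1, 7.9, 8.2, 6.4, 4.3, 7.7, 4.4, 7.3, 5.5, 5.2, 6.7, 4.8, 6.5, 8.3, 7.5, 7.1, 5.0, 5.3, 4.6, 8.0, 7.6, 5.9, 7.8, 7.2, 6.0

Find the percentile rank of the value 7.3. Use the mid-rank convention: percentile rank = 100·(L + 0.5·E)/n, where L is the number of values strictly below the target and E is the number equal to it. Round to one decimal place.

62.0

Sorted: 4.3, 4.4, 4.6, 4.8, 5.0, 5.2, 5.3, 5.5, 5.9, 6.0, 6.4, 6.5, 6.7, 7.1, 7.2, 7.3, 7.5, 7.6, 7.7, 7.8, 7.9, 8.0, 8.1, 8.2, 8.3.
Count below 7.3: L = 15; count equal: E = 1; n = 25.
Percentile rank = 100·(15 + 0.5·1)/25 = 100·15.5/25 = 62.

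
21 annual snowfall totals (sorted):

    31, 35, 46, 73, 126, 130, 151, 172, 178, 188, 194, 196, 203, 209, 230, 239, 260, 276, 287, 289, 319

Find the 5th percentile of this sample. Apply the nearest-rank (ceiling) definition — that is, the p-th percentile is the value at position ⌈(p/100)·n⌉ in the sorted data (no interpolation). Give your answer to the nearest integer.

n = 21.
Position = ⌈5/100 · 21⌉ = ⌈1.05⌉ = 2.
The value at rank 2 is 35.

35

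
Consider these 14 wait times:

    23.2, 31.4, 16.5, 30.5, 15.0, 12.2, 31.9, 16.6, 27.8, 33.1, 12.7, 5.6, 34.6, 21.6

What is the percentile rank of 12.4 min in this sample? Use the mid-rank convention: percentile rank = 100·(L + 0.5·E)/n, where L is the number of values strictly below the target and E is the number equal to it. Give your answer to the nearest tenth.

Sorted: 5.6, 12.2, 12.7, 15.0, 16.5, 16.6, 21.6, 23.2, 27.8, 30.5, 31.4, 31.9, 33.1, 34.6.
Count below 12.4: L = 2; count equal: E = 0; n = 14.
Percentile rank = 100·(2 + 0.5·0)/14 = 100·2/14 = 14.29.

14.3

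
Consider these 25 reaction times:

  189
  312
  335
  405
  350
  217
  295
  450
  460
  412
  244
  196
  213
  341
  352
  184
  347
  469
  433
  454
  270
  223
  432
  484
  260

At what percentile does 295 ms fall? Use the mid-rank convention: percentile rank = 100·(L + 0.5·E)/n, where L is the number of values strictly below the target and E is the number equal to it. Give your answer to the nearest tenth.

Sorted: 184, 189, 196, 213, 217, 223, 244, 260, 270, 295, 312, 335, 341, 347, 350, 352, 405, 412, 432, 433, 450, 454, 460, 469, 484.
Count below 295: L = 9; count equal: E = 1; n = 25.
Percentile rank = 100·(9 + 0.5·1)/25 = 100·9.5/25 = 38.

38.0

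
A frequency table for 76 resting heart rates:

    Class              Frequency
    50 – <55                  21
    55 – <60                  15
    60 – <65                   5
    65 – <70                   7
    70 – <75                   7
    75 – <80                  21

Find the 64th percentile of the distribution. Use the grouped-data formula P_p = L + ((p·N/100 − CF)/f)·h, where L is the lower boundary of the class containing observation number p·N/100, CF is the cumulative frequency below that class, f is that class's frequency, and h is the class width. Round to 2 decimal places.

N = 76; target position k = 64/100 · 76 = 48.64.
Cumulative frequencies: 21, 36, 41, 48, 55, 76.
Observation 48.64 falls in the class 70 – <75.
L = 70, CF = 48, f = 7, h = 5.
P64 = 70 + ((48.64 − 48)/7)·5 = 70 + 0.457143 = 70.4571.

70.46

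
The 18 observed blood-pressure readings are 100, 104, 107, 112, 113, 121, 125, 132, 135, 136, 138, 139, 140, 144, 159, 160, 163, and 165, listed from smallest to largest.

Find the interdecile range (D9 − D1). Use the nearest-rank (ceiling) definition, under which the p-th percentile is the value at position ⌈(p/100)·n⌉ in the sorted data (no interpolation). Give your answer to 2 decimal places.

n = 18.
P10: rank ⌈10/100·18⌉ = 2 → 104.
P90: rank ⌈90/100·18⌉ = 17 → 163.
Difference: 163 − 104 = 59.

59.00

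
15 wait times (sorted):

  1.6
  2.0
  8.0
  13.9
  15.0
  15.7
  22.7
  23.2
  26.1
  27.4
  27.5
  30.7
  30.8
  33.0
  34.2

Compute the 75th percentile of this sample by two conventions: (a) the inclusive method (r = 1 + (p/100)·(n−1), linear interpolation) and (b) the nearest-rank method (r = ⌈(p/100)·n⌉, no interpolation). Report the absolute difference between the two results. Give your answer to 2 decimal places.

1.60

n = 15.
(a) r = 11.5; between ranks 11 (27.5) and 12 (30.7): 29.1.
(b) the nearest-rank method: rank 12 → 30.7.
|29.1 − 30.7| = 1.6.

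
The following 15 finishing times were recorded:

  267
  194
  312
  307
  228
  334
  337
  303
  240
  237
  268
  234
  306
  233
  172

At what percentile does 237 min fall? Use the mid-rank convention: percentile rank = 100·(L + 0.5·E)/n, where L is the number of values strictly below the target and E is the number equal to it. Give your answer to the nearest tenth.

Sorted: 172, 194, 228, 233, 234, 237, 240, 267, 268, 303, 306, 307, 312, 334, 337.
Count below 237: L = 5; count equal: E = 1; n = 15.
Percentile rank = 100·(5 + 0.5·1)/15 = 100·5.5/15 = 36.67.

36.7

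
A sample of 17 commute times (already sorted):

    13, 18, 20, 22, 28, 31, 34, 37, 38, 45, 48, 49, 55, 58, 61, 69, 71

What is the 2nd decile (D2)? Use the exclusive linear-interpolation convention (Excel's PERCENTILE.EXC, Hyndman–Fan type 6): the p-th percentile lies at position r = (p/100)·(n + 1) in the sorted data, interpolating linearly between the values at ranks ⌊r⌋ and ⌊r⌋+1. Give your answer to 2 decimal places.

21.20

n = 17.
r = (20/100)·(17 + 1) = 3.6.
Rank 3 is 20 and rank 4 is 22.
Interpolate: 20 + 0.6·(22 − 20) = 20 + 0.6·2 = 21.2.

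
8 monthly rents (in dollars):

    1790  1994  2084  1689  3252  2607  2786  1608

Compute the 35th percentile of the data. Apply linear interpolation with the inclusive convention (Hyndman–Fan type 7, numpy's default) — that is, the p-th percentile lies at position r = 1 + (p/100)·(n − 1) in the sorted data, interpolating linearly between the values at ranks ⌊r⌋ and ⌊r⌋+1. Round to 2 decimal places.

Sorted: 1608, 1689, 1790, 1994, 2084, 2607, 2786, 3252.
n = 8.
r = 1 + (35/100)·(8 − 1) = 1 + 2.45 = 3.45.
Rank 3 is 1790 and rank 4 is 1994.
Interpolate: 1790 + 0.45·(1994 − 1790) = 1790 + 0.45·204 = 1881.8.

1881.80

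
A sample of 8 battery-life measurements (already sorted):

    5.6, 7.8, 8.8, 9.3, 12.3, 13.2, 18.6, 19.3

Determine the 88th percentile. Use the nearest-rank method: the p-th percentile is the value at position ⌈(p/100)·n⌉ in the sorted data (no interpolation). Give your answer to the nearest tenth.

n = 8.
Position = ⌈88/100 · 8⌉ = ⌈7.04⌉ = 8.
The value at rank 8 is 19.3.

19.3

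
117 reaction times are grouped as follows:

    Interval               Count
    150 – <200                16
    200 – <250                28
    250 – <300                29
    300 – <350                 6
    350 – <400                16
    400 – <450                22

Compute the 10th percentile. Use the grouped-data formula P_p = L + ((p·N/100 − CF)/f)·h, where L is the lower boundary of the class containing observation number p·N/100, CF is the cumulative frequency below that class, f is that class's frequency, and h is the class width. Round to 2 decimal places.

186.56

N = 117; target position k = 10/100 · 117 = 11.7.
Cumulative frequencies: 16, 44, 73, 79, 95, 117.
Observation 11.7 falls in the class 150 – <200.
L = 150, CF = 0, f = 16, h = 50.
P10 = 150 + ((11.7 − 0)/16)·50 = 150 + 36.5625 = 186.562.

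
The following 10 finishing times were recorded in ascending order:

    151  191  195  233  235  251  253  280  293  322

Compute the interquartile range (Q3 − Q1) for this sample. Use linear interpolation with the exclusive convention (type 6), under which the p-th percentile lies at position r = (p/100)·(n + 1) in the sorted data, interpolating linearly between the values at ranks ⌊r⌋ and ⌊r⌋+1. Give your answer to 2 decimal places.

89.25

n = 10.
P25: r = 2.75; ranks 2–3 are 191, 195; interpolating gives 194.
P75: r = 8.25; ranks 8–9 are 280, 293; interpolating gives 283.25.
Difference: 283.25 − 194 = 89.25.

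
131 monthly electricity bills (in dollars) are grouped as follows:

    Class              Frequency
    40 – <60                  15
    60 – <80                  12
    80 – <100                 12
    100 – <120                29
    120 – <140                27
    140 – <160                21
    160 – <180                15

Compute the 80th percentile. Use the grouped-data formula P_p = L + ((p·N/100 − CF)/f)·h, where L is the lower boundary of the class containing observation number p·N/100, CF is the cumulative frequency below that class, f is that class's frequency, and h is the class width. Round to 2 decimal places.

149.33

N = 131; target position k = 80/100 · 131 = 104.8.
Cumulative frequencies: 15, 27, 39, 68, 95, 116, 131.
Observation 104.8 falls in the class 140 – <160.
L = 140, CF = 95, f = 21, h = 20.
P80 = 140 + ((104.8 − 95)/21)·20 = 140 + 9.33333 = 149.333.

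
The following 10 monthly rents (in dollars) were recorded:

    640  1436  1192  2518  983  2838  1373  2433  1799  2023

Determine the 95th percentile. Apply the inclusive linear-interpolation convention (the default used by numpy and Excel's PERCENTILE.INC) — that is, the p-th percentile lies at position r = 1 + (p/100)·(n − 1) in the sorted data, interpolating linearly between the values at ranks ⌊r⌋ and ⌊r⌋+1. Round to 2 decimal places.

2694.00

Sorted: 640, 983, 1192, 1373, 1436, 1799, 2023, 2433, 2518, 2838.
n = 10.
r = 1 + (95/100)·(10 − 1) = 1 + 8.55 = 9.55.
Rank 9 is 2518 and rank 10 is 2838.
Interpolate: 2518 + 0.55·(2838 − 2518) = 2518 + 0.55·320 = 2694.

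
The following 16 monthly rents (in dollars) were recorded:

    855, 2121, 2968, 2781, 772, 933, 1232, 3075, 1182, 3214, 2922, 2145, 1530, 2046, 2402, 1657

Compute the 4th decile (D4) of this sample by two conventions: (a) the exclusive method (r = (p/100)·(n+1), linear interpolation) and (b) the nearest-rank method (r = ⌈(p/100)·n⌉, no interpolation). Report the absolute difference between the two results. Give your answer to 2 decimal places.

Sorted: 772, 855, 933, 1182, 1232, 1530, 1657, 2046, 2121, 2145, 2402, 2781, 2922, 2968, 3075, 3214.
n = 16.
(a) r = 6.8; between ranks 6 (1530) and 7 (1657): 1631.6.
(b) the nearest-rank method: rank 7 → 1657.
|1631.6 − 1657| = 25.4.

25.40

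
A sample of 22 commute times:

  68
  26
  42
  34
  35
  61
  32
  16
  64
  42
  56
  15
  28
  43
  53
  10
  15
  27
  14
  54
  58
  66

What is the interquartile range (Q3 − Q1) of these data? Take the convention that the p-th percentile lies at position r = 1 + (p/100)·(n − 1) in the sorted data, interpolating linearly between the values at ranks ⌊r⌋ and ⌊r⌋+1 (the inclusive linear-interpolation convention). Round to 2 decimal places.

29.25

Sorted: 10, 14, 15, 15, 16, 26, 27, 28, 32, 34, 35, 42, 42, 43, 53, 54, 56, 58, 61, 64, 66, 68.
n = 22.
P25: r = 6.25; ranks 6–7 are 26, 27; interpolating gives 26.25.
P75: r = 16.75; ranks 16–17 are 54, 56; interpolating gives 55.5.
Difference: 55.5 − 26.25 = 29.25.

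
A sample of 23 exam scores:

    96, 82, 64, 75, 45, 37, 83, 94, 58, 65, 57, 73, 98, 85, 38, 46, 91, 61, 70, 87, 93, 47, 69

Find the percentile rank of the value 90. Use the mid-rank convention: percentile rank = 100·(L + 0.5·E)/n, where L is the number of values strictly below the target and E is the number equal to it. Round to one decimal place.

Sorted: 37, 38, 45, 46, 47, 57, 58, 61, 64, 65, 69, 70, 73, 75, 82, 83, 85, 87, 91, 93, 94, 96, 98.
Count below 90: L = 18; count equal: E = 0; n = 23.
Percentile rank = 100·(18 + 0.5·0)/23 = 100·18/23 = 78.26.

78.3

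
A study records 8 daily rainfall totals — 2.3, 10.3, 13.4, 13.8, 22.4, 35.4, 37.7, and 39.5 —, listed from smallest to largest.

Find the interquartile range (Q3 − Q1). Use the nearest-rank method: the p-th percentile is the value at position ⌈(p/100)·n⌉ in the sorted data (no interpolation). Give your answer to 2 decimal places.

n = 8.
P25: rank ⌈25/100·8⌉ = 2 → 10.3.
P75: rank ⌈75/100·8⌉ = 6 → 35.4.
Difference: 35.4 − 10.3 = 25.1.

25.10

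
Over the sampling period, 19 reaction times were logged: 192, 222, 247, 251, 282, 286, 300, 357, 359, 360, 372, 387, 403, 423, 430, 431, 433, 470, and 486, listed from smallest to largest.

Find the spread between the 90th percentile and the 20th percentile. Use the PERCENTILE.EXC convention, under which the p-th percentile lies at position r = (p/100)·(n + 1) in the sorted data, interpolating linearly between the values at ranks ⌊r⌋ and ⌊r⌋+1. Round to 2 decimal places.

219.00

n = 19.
P20: r = 4 (integer) → 251.
P90: r = 18 (integer) → 470.
Difference: 470 − 251 = 219.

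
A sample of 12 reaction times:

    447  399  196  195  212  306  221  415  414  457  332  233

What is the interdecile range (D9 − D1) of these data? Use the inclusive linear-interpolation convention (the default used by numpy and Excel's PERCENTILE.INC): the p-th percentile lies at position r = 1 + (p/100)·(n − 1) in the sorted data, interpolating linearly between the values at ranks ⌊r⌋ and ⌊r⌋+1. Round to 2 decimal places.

Sorted: 195, 196, 212, 221, 233, 306, 332, 399, 414, 415, 447, 457.
n = 12.
P10: r = 2.1; ranks 2–3 are 196, 212; interpolating gives 197.6.
P90: r = 10.9; ranks 10–11 are 415, 447; interpolating gives 443.8.
Difference: 443.8 − 197.6 = 246.2.

246.20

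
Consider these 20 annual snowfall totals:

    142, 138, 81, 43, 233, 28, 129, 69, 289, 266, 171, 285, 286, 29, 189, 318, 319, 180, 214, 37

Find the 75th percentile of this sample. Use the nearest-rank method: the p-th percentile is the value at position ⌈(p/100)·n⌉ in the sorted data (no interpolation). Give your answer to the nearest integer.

266

Sorted: 28, 29, 37, 43, 69, 81, 129, 138, 142, 171, 180, 189, 214, 233, 266, 285, 286, 289, 318, 319.
n = 20.
Position = ⌈75/100 · 20⌉ = ⌈15⌉ = 15.
The value at rank 15 is 266.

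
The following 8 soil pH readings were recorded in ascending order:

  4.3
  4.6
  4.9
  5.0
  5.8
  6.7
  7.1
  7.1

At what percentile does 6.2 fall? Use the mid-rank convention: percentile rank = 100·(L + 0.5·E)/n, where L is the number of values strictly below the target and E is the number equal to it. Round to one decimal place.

62.5

Count below 6.2: L = 5; count equal: E = 0; n = 8.
Percentile rank = 100·(5 + 0.5·0)/8 = 100·5/8 = 62.5.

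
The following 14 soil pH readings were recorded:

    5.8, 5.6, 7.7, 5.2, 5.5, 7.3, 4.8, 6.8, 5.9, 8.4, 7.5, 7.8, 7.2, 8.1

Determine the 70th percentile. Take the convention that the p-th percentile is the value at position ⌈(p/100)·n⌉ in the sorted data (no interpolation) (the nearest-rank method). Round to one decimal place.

7.5

Sorted: 4.8, 5.2, 5.5, 5.6, 5.8, 5.9, 6.8, 7.2, 7.3, 7.5, 7.7, 7.8, 8.1, 8.4.
n = 14.
Position = ⌈70/100 · 14⌉ = ⌈9.8⌉ = 10.
The value at rank 10 is 7.5.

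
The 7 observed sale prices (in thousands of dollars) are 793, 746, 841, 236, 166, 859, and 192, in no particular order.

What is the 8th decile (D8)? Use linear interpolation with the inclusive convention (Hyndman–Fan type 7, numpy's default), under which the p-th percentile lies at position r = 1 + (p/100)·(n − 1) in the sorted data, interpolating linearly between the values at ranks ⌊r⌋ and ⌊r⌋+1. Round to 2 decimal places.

Sorted: 166, 192, 236, 746, 793, 841, 859.
n = 7.
r = 1 + (80/100)·(7 − 1) = 1 + 4.8 = 5.8.
Rank 5 is 793 and rank 6 is 841.
Interpolate: 793 + 0.8·(841 − 793) = 793 + 0.8·48 = 831.4.

831.40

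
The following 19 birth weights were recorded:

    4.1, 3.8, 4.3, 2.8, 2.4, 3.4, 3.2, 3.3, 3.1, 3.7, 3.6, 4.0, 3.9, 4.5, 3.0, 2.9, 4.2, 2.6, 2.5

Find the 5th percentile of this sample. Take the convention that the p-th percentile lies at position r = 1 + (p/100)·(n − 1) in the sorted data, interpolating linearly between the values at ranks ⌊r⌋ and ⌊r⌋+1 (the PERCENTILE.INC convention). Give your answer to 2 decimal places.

2.49

Sorted: 2.4, 2.5, 2.6, 2.8, 2.9, 3.0, 3.1, 3.2, 3.3, 3.4, 3.6, 3.7, 3.8, 3.9, 4.0, 4.1, 4.2, 4.3, 4.5.
n = 19.
r = 1 + (5/100)·(19 − 1) = 1 + 0.9 = 1.9.
Rank 1 is 2.4 and rank 2 is 2.5.
Interpolate: 2.4 + 0.9·(2.5 − 2.4) = 2.4 + 0.9·0.1 = 2.49.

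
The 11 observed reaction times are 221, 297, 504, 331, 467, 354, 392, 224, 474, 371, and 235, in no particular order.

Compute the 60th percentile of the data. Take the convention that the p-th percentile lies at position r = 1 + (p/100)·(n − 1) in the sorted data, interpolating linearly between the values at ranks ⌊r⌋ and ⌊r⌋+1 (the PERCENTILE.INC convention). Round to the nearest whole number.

371

Sorted: 221, 224, 235, 297, 331, 354, 371, 392, 467, 474, 504.
n = 11.
r = 1 + (60/100)·(11 − 1) = 1 + 6 = 7.
r is an integer, so P60 is the value at rank 7: 371.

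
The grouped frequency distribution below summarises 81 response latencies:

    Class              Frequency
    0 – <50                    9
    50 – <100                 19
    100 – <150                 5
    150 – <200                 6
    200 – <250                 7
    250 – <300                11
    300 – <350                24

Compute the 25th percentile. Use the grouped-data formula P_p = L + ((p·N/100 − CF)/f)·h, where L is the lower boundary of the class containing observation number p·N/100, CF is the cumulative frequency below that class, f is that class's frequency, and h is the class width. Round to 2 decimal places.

79.61

N = 81; target position k = 25/100 · 81 = 20.25.
Cumulative frequencies: 9, 28, 33, 39, 46, 57, 81.
Observation 20.25 falls in the class 50 – <100.
L = 50, CF = 9, f = 19, h = 50.
P25 = 50 + ((20.25 − 9)/19)·50 = 50 + 29.6053 = 79.6053.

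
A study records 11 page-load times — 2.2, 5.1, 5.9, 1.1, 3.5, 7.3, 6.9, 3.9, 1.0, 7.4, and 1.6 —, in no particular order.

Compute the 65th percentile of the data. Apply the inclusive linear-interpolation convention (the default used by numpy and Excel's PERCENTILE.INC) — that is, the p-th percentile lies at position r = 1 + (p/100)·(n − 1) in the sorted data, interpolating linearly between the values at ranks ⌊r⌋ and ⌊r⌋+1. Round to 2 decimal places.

Sorted: 1.0, 1.1, 1.6, 2.2, 3.5, 3.9, 5.1, 5.9, 6.9, 7.3, 7.4.
n = 11.
r = 1 + (65/100)·(11 − 1) = 1 + 6.5 = 7.5.
Rank 7 is 5.1 and rank 8 is 5.9.
Interpolate: 5.1 + 0.5·(5.9 − 5.1) = 5.1 + 0.5·0.8 = 5.5.

5.50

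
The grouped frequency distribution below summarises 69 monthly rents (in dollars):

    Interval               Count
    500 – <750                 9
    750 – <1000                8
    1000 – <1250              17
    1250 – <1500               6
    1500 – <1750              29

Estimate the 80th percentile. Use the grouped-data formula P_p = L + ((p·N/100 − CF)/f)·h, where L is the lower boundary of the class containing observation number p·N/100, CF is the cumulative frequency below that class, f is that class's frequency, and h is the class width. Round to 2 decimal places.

N = 69; target position k = 80/100 · 69 = 55.2.
Cumulative frequencies: 9, 17, 34, 40, 69.
Observation 55.2 falls in the class 1500 – <1750.
L = 1500, CF = 40, f = 29, h = 250.
P80 = 1500 + ((55.2 − 40)/29)·250 = 1500 + 131.034 = 1631.03.

1631.03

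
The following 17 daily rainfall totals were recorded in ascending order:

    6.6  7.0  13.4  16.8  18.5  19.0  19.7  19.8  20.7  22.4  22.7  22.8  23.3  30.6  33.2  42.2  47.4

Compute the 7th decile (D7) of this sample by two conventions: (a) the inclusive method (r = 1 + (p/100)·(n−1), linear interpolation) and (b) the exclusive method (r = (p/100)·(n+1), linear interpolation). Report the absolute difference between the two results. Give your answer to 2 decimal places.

n = 17.
(a) r = 12.2; between ranks 12 (22.8) and 13 (23.3): 22.9.
(b) r = 12.6; between ranks 12 (22.8) and 13 (23.3): 23.1.
|22.9 − 23.1| = 0.2.

0.20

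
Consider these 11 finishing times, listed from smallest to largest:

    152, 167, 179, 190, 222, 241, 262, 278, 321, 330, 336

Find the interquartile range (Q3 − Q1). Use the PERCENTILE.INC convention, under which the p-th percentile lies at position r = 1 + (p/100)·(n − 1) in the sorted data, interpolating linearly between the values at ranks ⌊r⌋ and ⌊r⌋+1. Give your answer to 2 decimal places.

n = 11.
P25: r = 3.5; ranks 3–4 are 179, 190; interpolating gives 184.5.
P75: r = 8.5; ranks 8–9 are 278, 321; interpolating gives 299.5.
Difference: 299.5 − 184.5 = 115.

115.00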